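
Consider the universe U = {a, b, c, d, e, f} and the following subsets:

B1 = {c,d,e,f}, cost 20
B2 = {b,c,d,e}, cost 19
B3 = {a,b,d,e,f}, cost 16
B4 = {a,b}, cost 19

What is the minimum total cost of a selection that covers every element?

B2, B3 cover every element at cost 19 + 16 = 35.
Any cover uses at least 2 sets; among all covering selections none totals below 35.

35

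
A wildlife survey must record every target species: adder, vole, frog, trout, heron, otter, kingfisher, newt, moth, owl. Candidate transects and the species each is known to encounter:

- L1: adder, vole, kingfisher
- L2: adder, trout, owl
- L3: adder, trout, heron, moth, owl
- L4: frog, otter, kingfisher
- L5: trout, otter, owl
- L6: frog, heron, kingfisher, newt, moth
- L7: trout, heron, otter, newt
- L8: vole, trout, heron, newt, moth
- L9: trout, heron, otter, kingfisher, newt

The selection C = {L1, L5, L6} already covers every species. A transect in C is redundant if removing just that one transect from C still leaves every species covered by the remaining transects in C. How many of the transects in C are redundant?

Drop L1: adder, vole uncovered — not redundant.
Drop L5: trout, otter, owl uncovered — not redundant.
Drop L6: frog, heron, newt, moth uncovered — not redundant.
None of the transects in C is redundant.

0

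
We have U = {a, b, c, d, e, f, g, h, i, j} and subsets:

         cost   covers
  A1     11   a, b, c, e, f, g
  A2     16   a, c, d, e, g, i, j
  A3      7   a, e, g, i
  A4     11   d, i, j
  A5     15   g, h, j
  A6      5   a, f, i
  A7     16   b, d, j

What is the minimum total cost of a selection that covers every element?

37

A1, A4, A5 cover every element at cost 11 + 11 + 15 = 37.
Any cover uses at least 3 sets; among all covering selections none totals below 37.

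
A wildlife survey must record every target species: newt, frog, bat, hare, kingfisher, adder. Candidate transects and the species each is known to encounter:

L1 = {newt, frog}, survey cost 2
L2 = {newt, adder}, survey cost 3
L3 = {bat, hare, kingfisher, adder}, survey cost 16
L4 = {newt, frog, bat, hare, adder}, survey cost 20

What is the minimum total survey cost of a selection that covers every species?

18

L1, L3 cover every species at survey cost 2 + 16 = 18.
Any cover uses at least 2 transects; among all covering selections none totals below 18.
Greedy by coverage-per-survey cost would pick L1, L2, L3 for 21 — worse than the optimum 18.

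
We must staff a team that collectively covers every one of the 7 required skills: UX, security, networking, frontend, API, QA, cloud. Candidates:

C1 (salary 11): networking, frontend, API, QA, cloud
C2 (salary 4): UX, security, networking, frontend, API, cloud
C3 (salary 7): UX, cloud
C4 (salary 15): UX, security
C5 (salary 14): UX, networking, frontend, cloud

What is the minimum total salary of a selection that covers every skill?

C1, C2 cover every skill at salary 11 + 4 = 15.
Any cover uses at least 2 candidates; among all covering selections none totals below 15.

15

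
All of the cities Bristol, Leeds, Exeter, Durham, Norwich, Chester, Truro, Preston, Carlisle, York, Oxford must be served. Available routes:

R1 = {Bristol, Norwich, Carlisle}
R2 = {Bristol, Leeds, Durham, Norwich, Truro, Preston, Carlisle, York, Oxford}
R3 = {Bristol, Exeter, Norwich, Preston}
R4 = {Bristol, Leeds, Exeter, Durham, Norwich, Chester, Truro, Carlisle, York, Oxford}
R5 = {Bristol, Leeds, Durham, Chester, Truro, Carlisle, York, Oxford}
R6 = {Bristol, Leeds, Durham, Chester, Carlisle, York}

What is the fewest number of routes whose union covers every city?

2

R2, R4 together cover {Bristol, Leeds, Exeter, Durham, Norwich, Chester, Truro, Preston, Carlisle, York, Oxford} — every city.
No single route contains all 11 cities, so 2 is optimal.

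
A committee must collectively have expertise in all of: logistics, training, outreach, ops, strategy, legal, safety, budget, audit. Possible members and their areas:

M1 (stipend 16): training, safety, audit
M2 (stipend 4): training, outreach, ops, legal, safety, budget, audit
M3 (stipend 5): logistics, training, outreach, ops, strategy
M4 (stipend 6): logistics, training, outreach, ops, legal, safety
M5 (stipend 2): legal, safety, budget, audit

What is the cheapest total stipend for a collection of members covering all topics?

7

M3, M5 cover every topic at stipend 5 + 2 = 7.
Any cover uses at least 2 members; among all covering selections none totals below 7.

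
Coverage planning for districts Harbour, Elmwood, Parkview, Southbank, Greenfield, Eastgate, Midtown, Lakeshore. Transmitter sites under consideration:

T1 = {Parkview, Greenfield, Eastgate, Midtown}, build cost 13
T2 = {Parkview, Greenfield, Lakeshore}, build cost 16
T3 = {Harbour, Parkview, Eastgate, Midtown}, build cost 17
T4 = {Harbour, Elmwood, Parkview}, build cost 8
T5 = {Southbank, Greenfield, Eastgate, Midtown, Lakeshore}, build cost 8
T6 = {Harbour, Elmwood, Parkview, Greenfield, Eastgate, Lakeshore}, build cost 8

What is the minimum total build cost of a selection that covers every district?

16

T4, T5 cover every district at build cost 8 + 8 = 16.
Any cover uses at least 2 transmitter sites; among all covering selections none totals below 16.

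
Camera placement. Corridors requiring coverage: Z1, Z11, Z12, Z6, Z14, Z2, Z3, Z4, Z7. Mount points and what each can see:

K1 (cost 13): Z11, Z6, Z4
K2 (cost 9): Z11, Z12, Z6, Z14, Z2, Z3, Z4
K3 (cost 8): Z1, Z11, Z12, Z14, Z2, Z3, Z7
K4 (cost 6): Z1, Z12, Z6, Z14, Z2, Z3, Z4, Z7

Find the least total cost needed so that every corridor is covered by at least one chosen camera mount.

14

K3, K4 cover every corridor at cost 8 + 6 = 14.
Any cover uses at least 2 camera mounts; among all covering selections none totals below 14.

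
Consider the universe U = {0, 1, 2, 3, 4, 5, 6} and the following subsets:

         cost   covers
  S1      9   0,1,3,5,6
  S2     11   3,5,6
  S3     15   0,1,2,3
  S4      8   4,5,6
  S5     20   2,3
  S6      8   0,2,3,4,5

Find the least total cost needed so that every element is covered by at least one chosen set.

17

S1, S6 cover every element at cost 9 + 8 = 17.
Any cover uses at least 2 sets; among all covering selections none totals below 17.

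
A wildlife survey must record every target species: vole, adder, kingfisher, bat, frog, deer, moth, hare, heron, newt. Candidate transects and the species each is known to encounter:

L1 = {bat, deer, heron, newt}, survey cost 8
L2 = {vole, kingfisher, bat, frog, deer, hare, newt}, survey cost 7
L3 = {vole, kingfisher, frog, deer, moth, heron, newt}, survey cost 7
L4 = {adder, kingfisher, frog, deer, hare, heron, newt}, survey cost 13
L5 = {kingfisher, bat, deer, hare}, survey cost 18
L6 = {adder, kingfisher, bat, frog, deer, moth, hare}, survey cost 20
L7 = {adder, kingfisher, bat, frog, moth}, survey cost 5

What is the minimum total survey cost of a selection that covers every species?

L2, L3, L7 cover every species at survey cost 7 + 7 + 5 = 19.
Any cover uses at least 2 transects; among all covering selections none totals below 19.

19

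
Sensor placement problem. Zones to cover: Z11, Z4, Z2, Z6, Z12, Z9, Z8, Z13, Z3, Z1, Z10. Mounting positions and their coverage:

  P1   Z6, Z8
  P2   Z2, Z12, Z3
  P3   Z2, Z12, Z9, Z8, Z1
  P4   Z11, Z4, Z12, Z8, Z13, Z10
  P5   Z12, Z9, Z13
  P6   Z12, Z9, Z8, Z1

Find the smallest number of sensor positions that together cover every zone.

4

P1, P2, P3, P4 together cover {Z11, Z4, Z2, Z6, Z12, Z9, Z8, Z13, Z3, Z1, Z10} — every zone.
No 3 of the 6 sensor positions cover everything (all 20 triples fall short), so 4 is minimum.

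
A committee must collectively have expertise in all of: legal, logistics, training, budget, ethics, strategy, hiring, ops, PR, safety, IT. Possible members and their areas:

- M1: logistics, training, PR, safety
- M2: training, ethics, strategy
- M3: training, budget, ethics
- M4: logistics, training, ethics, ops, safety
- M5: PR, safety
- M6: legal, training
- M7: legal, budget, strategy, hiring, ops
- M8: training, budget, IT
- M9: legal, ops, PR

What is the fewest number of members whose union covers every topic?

M1, M2, M7, M8 together cover {legal, logistics, training, budget, ethics, strategy, hiring, ops, PR, safety, IT} — every topic.
No 3 of the 9 members cover everything (all 84 triples fall short), so 4 is minimum.

4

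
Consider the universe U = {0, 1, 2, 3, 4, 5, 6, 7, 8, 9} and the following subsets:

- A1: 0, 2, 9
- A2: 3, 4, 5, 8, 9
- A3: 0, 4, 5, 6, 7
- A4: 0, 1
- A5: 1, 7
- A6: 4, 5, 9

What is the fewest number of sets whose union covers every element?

4

A1, A2, A3, A4 together cover {0, 1, 2, 3, 4, 5, 6, 7, 8, 9} — every element.
No 3 of the 6 sets cover everything (all 20 triples fall short), so 4 is minimum.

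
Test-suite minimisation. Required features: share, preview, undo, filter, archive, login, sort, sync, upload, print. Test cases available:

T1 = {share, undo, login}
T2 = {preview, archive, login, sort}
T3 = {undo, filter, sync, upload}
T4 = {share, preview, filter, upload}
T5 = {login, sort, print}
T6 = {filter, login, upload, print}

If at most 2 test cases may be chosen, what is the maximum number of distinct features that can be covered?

Choosing T2, T3 covers {preview, undo, filter, archive, login, sort, sync, upload} — 8 features.
No choice of 2 test cases does better; here share, print are left uncovered.

8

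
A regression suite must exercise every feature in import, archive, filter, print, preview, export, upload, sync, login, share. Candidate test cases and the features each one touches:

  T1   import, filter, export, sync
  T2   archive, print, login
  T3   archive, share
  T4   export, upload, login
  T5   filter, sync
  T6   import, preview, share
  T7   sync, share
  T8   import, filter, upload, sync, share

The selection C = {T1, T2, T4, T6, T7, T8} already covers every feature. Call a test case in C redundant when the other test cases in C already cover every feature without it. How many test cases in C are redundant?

Drop T1: the rest still cover every feature — redundant.
Drop T2: archive, print uncovered — not redundant.
Drop T4: the rest still cover every feature — redundant.
Drop T6: preview uncovered — not redundant.
Drop T7: the rest still cover every feature — redundant.
Drop T8: the rest still cover every feature — redundant.
4 redundant: T1, T4, T7, T8.

4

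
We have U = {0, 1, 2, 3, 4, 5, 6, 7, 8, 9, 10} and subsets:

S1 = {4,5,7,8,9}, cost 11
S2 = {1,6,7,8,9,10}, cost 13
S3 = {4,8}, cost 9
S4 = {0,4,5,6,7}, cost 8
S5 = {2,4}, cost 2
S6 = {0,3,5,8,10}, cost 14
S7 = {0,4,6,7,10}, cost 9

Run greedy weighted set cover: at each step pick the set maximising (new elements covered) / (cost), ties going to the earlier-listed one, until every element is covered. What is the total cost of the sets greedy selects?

37

Pick 1: S5 adds 2 new (2, 4) at cost 2 (ratio 2/2).
Pick 2: S4 adds 4 new (0, 5, 6, 7) at cost 8 (ratio 4/8).
Pick 3: S2 adds 4 new (1, 8, 9, 10) at cost 13 (ratio 4/13).
Pick 4: S6 adds 1 new (3) at cost 14 (ratio 1/14).
Greedy total cost: 2 + 8 + 13 + 14 = 37. (The true optimum is 29, so greedy overshoots here.)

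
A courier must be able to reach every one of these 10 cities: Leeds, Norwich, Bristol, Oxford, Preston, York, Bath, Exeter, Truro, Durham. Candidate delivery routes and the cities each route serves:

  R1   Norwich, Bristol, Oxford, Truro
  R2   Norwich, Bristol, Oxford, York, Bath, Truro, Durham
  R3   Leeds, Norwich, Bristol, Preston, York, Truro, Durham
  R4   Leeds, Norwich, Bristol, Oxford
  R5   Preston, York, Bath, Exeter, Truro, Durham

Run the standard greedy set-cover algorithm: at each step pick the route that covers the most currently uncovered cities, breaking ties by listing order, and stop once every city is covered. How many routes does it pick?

3

Pick 1: R2 covers 7 new cities (Norwich, Bristol, Oxford, York, Bath, Truro, Durham).
Pick 2: R3 covers 2 new cities (Leeds, Preston).
Pick 3: R5 covers 1 new cities (Exeter).
Greedy uses 3 routes. (The true minimum is 2.)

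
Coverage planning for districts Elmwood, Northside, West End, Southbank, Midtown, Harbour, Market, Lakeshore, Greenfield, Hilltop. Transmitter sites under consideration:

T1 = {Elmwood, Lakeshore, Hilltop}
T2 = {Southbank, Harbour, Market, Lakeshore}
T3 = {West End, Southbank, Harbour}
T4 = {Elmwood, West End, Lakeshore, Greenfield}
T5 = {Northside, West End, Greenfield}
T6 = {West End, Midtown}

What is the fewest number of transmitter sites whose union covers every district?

4

T1, T2, T5, T6 together cover {Elmwood, Northside, West End, Southbank, Midtown, Harbour, Market, Lakeshore, Greenfield, Hilltop} — every district.
No 3 of the 6 transmitter sites cover everything (all 20 triples fall short), so 4 is minimum.
Greedy (largest uncovered first) would take T2, T4, T1, T5, T6 — 5 transmitter sites — but 4 suffice.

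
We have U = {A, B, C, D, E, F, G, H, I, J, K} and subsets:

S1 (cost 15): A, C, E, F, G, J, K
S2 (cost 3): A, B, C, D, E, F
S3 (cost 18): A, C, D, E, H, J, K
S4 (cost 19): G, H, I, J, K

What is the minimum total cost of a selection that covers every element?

22

S2, S4 cover every element at cost 3 + 19 = 22.
Any cover uses at least 2 sets; among all covering selections none totals below 22.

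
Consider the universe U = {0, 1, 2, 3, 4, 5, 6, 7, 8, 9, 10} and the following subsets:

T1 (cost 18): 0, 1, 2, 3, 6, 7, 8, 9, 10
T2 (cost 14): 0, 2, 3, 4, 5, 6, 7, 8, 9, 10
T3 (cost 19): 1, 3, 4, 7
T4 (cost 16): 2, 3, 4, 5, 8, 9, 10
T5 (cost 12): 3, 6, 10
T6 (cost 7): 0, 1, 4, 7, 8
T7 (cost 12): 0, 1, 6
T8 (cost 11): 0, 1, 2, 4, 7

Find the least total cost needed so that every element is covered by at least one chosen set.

21

T2, T6 cover every element at cost 14 + 7 = 21.
Any cover uses at least 2 sets; among all covering selections none totals below 21.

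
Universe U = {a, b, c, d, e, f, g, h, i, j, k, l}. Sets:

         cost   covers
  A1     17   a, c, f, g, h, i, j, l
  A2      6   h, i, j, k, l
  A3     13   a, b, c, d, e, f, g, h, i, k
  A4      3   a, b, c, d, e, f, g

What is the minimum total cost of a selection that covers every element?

9

A2, A4 cover every element at cost 6 + 3 = 9.
Any cover uses at least 2 sets; among all covering selections none totals below 9.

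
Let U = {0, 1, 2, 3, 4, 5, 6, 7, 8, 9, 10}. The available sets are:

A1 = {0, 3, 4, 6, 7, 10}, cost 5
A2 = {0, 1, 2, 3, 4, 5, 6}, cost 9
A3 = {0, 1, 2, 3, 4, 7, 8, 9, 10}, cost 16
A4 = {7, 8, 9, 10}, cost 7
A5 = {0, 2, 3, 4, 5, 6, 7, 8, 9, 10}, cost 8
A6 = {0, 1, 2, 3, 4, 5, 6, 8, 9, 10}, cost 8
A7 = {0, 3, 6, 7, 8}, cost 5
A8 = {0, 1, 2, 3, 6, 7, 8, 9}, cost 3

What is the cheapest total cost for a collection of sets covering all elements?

11

A5, A8 cover every element at cost 8 + 3 = 11.
Any cover uses at least 2 sets; among all covering selections none totals below 11.
Greedy by coverage-per-cost would pick A8, A1, A5 for 16 — worse than the optimum 11.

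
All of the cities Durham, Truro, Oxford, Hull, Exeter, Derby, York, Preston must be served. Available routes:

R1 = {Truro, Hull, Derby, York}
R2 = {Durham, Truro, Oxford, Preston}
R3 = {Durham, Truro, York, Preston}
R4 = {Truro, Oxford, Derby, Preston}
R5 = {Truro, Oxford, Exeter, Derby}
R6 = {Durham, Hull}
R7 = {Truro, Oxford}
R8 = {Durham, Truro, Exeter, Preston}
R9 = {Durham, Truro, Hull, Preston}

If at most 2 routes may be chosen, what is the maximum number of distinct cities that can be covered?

Choosing R1, R2 covers {Durham, Truro, Oxford, Hull, Derby, York, Preston} — 7 cities.
No choice of 2 routes does better; here Exeter is left uncovered.

7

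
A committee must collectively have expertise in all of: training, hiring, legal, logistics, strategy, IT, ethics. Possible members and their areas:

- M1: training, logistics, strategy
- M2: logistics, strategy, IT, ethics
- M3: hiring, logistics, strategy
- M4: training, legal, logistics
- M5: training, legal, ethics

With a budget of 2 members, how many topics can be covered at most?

Choosing M2, M4 covers {training, legal, logistics, strategy, IT, ethics} — 6 topics.
No choice of 2 members does better; here hiring is left uncovered.

6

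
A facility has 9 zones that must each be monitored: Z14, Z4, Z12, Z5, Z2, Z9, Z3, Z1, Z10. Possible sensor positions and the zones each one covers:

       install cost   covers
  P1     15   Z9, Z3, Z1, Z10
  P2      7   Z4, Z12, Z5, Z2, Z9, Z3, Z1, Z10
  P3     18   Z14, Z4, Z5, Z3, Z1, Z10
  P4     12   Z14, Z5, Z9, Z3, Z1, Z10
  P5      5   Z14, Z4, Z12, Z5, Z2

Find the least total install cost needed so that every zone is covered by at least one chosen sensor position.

P2, P5 cover every zone at install cost 7 + 5 = 12.
Any cover uses at least 2 sensor positions; among all covering selections none totals below 12.

12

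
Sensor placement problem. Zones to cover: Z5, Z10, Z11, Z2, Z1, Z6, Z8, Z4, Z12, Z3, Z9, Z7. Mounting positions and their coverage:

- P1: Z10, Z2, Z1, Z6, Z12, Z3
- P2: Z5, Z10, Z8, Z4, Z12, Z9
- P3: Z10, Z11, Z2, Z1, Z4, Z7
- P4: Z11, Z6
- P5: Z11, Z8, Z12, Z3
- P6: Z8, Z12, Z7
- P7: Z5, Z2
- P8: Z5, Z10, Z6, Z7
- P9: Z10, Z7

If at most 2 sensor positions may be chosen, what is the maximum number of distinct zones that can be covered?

10

Choosing P1, P2 covers {Z5, Z10, Z2, Z1, Z6, Z8, Z4, Z12, Z3, Z9} — 10 zones.
No choice of 2 sensor positions does better; here Z11, Z7 are left uncovered.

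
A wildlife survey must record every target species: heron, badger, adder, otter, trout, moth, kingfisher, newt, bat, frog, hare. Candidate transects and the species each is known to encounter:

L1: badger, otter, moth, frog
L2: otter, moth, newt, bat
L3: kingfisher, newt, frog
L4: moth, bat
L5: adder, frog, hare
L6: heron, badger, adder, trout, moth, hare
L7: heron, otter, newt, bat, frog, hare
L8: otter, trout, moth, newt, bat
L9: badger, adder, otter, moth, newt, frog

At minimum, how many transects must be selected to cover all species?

3

L2, L3, L6 together cover {heron, badger, adder, otter, trout, moth, kingfisher, newt, bat, frog, hare} — every species.
No 2 of the 9 transects cover everything (all 36 pairs fall short), so 3 is minimum.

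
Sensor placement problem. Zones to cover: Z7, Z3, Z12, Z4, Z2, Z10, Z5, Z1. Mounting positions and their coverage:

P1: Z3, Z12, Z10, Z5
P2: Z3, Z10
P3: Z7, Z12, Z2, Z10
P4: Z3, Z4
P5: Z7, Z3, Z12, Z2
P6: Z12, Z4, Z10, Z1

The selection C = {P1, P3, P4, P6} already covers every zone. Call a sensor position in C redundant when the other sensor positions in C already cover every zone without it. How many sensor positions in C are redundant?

1

Drop P1: Z5 uncovered — not redundant.
Drop P3: Z7, Z2 uncovered — not redundant.
Drop P4: the rest still cover every zone — redundant.
Drop P6: Z1 uncovered — not redundant.
1 redundant: P4.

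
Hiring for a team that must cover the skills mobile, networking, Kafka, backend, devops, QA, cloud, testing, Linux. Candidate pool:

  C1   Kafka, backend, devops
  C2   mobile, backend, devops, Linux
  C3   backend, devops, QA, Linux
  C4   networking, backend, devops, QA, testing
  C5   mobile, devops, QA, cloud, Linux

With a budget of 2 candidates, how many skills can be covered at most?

8

Choosing C4, C5 covers {mobile, networking, backend, devops, QA, cloud, testing, Linux} — 8 skills.
No choice of 2 candidates does better; here Kafka is left uncovered.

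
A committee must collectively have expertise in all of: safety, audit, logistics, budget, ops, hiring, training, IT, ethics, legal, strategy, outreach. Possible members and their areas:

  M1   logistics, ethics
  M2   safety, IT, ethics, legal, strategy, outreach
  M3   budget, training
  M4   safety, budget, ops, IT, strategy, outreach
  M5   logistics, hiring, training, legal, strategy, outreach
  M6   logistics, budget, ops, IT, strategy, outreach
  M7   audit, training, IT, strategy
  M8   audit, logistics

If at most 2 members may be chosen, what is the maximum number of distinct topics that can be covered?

10

Choosing M4, M5 covers {safety, logistics, budget, ops, hiring, training, IT, legal, strategy, outreach} — 10 topics.
No choice of 2 members does better; here audit, ethics are left uncovered.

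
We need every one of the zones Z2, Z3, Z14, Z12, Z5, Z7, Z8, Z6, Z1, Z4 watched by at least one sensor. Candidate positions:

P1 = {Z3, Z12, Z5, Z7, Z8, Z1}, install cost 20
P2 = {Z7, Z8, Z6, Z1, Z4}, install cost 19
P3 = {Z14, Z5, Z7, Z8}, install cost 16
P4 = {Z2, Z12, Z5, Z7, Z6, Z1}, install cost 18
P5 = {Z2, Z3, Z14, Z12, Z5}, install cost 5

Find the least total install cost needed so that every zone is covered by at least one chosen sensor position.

24

P2, P5 cover every zone at install cost 19 + 5 = 24.
Any cover uses at least 2 sensor positions; among all covering selections none totals below 24.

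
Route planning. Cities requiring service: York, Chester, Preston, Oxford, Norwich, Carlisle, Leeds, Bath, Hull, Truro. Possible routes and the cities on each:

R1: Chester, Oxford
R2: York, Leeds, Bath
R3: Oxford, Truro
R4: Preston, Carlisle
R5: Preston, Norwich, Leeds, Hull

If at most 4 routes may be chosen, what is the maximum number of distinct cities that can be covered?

Choosing R1, R2, R3, R5 covers {York, Chester, Preston, Oxford, Norwich, Leeds, Bath, Hull, Truro} — 9 cities.
No choice of 4 routes does better; here Carlisle is left uncovered.

9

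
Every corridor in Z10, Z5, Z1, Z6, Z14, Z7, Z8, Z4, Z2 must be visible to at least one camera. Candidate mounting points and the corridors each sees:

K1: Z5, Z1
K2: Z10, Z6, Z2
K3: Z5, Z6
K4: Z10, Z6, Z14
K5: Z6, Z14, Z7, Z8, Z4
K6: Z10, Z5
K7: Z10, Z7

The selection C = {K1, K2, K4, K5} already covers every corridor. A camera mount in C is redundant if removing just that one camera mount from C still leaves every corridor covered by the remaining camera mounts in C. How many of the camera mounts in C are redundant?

Drop K1: Z5, Z1 uncovered — not redundant.
Drop K2: Z2 uncovered — not redundant.
Drop K4: the rest still cover every corridor — redundant.
Drop K5: Z7, Z8, Z4 uncovered — not redundant.
1 redundant: K4.

1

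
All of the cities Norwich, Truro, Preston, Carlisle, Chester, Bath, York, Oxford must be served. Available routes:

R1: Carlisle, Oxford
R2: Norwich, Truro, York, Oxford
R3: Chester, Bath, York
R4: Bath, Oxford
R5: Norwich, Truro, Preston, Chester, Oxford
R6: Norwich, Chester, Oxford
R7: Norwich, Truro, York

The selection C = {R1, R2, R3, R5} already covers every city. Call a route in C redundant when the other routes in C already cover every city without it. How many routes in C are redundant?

Drop R1: Carlisle uncovered — not redundant.
Drop R2: the rest still cover every city — redundant.
Drop R3: Bath uncovered — not redundant.
Drop R5: Preston uncovered — not redundant.
1 redundant: R2.

1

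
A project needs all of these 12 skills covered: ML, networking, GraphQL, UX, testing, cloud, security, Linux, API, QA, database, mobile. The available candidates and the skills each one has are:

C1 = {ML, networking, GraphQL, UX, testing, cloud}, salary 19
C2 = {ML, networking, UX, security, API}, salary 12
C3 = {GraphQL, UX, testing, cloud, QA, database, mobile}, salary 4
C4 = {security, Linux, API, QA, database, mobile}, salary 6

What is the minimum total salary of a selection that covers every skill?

22

C2, C3, C4 cover every skill at salary 12 + 4 + 6 = 22.
Any cover uses at least 2 candidates; among all covering selections none totals below 22.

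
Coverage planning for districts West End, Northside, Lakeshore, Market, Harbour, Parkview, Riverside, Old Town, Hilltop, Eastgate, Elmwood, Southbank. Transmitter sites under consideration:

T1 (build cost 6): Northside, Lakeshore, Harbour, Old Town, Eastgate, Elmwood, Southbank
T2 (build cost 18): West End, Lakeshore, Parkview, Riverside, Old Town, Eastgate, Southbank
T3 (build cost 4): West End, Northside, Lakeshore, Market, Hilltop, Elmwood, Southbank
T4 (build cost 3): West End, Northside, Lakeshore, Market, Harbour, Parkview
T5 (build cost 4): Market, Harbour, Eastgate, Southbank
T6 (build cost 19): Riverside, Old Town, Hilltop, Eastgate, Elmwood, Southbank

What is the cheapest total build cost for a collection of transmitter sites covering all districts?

T4, T6 cover every district at build cost 3 + 19 = 22.
Any cover uses at least 2 transmitter sites; among all covering selections none totals below 22.

22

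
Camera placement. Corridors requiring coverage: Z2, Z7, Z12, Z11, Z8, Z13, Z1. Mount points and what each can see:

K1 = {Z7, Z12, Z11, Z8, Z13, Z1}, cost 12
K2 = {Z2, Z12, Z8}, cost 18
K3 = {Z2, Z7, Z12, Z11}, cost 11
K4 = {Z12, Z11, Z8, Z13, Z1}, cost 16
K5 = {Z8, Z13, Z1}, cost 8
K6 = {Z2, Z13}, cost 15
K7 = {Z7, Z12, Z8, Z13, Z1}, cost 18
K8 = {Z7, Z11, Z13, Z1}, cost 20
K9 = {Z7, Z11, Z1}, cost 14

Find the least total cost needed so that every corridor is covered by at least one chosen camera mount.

K3, K5 cover every corridor at cost 11 + 8 = 19.
Any cover uses at least 2 camera mounts; among all covering selections none totals below 19.
Greedy by coverage-per-cost would pick K1, K3 for 23 — worse than the optimum 19.

19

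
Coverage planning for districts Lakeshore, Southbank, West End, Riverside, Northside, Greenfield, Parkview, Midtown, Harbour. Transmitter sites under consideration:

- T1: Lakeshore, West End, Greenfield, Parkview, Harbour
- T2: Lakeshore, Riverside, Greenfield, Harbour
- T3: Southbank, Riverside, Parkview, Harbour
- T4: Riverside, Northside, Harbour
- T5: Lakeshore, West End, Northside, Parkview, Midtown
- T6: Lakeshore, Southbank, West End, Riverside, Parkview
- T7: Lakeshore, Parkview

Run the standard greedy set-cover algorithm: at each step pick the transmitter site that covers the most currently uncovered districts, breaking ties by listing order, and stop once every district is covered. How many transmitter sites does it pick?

Pick 1: T1 covers 5 new districts (Lakeshore, West End, Greenfield, Parkview, Harbour).
Pick 2: T3 covers 2 new districts (Southbank, Riverside).
Pick 3: T5 covers 2 new districts (Northside, Midtown).
Greedy uses 3 transmitter sites.

3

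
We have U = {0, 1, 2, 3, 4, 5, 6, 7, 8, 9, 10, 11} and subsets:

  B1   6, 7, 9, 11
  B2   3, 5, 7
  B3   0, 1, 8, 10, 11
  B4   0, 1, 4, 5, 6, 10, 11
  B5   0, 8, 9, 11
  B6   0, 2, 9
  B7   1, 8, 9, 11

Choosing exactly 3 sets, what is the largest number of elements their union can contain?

Choosing B2, B4, B5 covers {0, 1, 3, 4, 5, 6, 7, 8, 9, 10, 11} — 11 elements.
No choice of 3 sets does better; here 2 is left uncovered.

11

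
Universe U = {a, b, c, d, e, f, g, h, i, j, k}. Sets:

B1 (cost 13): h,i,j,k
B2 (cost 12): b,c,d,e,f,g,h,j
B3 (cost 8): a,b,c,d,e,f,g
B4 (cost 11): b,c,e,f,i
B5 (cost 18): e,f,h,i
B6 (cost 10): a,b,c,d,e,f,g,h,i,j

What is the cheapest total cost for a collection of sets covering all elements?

21

B1, B3 cover every element at cost 13 + 8 = 21.
Any cover uses at least 2 sets; among all covering selections none totals below 21.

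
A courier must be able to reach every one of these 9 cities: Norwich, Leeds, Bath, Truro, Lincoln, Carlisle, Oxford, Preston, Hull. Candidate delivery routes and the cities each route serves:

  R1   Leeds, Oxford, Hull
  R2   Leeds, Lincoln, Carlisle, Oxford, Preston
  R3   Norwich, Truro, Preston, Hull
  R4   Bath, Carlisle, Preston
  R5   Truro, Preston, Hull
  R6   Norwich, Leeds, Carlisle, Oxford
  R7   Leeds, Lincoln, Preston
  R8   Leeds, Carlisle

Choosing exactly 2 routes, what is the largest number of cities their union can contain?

8

Choosing R2, R3 covers {Norwich, Leeds, Truro, Lincoln, Carlisle, Oxford, Preston, Hull} — 8 cities.
No choice of 2 routes does better; here Bath is left uncovered.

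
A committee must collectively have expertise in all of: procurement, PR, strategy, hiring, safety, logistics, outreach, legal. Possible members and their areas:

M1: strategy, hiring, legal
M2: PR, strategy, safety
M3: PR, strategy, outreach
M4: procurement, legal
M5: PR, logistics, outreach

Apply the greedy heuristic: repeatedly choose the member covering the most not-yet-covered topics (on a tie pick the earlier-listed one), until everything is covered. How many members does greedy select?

Pick 1: M1 covers 3 new topics (strategy, hiring, legal).
Pick 2: M5 covers 3 new topics (PR, logistics, outreach).
Pick 3: M2 covers 1 new topics (safety).
Pick 4: M4 covers 1 new topics (procurement).
Greedy uses 4 members.

4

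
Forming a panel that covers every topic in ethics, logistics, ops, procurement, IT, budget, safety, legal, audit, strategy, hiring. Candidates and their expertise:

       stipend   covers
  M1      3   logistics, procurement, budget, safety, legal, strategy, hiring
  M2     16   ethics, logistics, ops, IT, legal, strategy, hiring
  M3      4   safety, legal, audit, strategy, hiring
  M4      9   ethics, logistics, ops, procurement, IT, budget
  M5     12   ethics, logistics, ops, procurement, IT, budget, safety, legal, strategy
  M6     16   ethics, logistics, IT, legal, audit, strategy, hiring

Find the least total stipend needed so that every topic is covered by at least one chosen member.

M3, M4 cover every topic at stipend 4 + 9 = 13.
Any cover uses at least 2 members; among all covering selections none totals below 13.

13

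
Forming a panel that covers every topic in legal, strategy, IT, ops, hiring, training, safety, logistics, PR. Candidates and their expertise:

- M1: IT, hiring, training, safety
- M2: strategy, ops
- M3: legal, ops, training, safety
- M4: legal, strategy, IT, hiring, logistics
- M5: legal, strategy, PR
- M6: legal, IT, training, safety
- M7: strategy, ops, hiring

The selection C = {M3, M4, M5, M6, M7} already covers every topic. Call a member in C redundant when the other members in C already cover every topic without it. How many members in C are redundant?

Drop M3: the rest still cover every topic — redundant.
Drop M4: logistics uncovered — not redundant.
Drop M5: PR uncovered — not redundant.
Drop M6: the rest still cover every topic — redundant.
Drop M7: the rest still cover every topic — redundant.
3 redundant: M3, M6, M7.

3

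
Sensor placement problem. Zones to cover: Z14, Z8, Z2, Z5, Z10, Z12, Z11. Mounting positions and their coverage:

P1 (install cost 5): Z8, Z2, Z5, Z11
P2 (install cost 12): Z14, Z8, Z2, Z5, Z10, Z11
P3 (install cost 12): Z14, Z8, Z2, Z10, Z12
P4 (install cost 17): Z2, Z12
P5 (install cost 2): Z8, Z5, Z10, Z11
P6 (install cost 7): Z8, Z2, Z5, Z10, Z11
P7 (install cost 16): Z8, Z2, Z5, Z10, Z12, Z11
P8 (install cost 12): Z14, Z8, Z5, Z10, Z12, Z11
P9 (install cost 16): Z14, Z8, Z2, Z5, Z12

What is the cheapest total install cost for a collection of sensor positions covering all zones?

P3, P5 cover every zone at install cost 12 + 2 = 14.
Any cover uses at least 2 sensor positions; among all covering selections none totals below 14.

14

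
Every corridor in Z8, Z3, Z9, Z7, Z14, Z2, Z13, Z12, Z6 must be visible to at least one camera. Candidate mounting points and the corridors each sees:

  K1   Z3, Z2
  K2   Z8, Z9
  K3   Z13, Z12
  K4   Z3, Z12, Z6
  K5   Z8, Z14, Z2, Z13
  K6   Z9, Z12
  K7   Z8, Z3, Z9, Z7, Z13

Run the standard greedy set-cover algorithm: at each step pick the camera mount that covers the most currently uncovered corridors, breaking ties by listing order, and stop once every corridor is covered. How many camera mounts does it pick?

3

Pick 1: K7 covers 5 new corridors (Z8, Z3, Z9, Z7, Z13).
Pick 2: K4 covers 2 new corridors (Z12, Z6).
Pick 3: K5 covers 2 new corridors (Z14, Z2).
Greedy uses 3 camera mounts.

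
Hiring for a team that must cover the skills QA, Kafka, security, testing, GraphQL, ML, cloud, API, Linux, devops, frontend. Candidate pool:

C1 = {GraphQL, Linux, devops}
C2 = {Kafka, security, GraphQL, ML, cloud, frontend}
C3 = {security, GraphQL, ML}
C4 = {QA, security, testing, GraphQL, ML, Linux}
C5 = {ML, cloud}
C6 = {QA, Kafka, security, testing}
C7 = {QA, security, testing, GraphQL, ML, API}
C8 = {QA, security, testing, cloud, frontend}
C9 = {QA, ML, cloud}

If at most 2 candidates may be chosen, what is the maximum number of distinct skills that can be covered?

9

Choosing C2, C4 covers {QA, Kafka, security, testing, GraphQL, ML, cloud, Linux, frontend} — 9 skills.
No choice of 2 candidates does better; here API, devops are left uncovered.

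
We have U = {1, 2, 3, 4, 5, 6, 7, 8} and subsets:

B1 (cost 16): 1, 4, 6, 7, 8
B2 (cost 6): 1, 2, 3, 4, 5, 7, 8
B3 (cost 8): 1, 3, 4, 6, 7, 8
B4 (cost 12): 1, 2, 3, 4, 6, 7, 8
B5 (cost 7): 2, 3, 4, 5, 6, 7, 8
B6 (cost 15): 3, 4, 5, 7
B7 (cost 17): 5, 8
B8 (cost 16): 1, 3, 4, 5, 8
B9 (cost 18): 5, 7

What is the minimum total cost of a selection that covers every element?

13

B2, B5 cover every element at cost 6 + 7 = 13.
Any cover uses at least 2 sets; among all covering selections none totals below 13.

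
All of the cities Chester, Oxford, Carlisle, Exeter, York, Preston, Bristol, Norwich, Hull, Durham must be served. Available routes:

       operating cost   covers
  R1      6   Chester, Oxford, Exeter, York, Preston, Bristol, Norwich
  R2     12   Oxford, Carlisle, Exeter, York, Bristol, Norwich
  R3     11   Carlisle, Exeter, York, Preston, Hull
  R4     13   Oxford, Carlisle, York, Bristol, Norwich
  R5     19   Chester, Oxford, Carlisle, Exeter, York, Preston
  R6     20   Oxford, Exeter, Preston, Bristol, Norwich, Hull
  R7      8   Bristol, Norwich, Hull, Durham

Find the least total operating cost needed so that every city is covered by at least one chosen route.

R1, R3, R7 cover every city at operating cost 6 + 11 + 8 = 25.
Any cover uses at least 2 routes; among all covering selections none totals below 25.

25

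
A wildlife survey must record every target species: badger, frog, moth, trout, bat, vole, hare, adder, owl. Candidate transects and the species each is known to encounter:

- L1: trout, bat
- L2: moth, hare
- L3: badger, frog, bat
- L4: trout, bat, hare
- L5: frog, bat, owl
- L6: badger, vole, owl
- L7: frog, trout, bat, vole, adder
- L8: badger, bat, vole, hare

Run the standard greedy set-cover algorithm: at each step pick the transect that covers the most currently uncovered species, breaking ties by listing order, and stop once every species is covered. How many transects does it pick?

3

Pick 1: L7 covers 5 new species (frog, trout, bat, vole, adder).
Pick 2: L2 covers 2 new species (moth, hare).
Pick 3: L6 covers 2 new species (badger, owl).
Greedy uses 3 transects.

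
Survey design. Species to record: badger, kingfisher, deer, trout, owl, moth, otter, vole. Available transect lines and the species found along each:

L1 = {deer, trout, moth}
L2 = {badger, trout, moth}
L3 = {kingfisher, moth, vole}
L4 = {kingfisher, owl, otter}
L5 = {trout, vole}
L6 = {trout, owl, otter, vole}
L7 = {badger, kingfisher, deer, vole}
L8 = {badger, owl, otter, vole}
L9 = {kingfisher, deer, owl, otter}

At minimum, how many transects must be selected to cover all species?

3

L1, L3, L8 together cover {badger, kingfisher, deer, trout, owl, moth, otter, vole} — every species.
No 2 of the 9 transects cover everything (all 36 pairs fall short), so 3 is minimum.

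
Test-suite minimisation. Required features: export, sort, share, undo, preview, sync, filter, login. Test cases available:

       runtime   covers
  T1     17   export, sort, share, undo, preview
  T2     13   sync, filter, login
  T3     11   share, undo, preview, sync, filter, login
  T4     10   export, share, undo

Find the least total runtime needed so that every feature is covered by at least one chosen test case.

T1, T3 cover every feature at runtime 17 + 11 = 28.
Any cover uses at least 2 test cases; among all covering selections none totals below 28.

28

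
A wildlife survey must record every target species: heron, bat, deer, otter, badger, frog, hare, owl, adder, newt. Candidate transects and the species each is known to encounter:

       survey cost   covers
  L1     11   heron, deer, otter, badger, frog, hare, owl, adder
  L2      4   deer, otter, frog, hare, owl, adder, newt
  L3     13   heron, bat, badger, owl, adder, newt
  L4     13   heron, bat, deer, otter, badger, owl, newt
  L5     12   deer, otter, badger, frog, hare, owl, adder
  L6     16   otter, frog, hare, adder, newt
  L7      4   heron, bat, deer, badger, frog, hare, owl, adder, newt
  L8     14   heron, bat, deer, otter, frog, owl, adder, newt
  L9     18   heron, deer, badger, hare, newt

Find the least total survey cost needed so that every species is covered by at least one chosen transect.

L2, L7 cover every species at survey cost 4 + 4 = 8.
Any cover uses at least 2 transects; among all covering selections none totals below 8.

8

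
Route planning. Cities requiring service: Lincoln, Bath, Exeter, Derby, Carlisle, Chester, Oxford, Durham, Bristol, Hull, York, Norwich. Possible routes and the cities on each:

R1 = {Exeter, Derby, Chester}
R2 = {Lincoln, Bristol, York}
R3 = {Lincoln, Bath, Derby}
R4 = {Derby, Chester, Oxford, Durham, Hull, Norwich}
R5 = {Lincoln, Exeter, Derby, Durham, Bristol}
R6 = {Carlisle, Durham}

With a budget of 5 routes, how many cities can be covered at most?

Choosing R1, R2, R3, R4, R6 covers {Lincoln, Bath, Exeter, Derby, Carlisle, Chester, Oxford, Durham, Bristol, Hull, York, Norwich} — 12 cities.
That is all 12 cities.

12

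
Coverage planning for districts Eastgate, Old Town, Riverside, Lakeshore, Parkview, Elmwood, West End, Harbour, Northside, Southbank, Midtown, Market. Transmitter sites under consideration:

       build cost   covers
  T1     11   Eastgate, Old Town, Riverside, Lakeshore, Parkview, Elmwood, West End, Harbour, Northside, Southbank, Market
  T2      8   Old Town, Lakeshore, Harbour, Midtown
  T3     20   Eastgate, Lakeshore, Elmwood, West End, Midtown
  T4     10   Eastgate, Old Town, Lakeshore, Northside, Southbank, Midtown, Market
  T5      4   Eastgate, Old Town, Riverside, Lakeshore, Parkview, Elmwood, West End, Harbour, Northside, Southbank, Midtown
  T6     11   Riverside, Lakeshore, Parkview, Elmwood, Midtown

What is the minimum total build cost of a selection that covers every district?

14

T4, T5 cover every district at build cost 10 + 4 = 14.
Any cover uses at least 2 transmitter sites; among all covering selections none totals below 14.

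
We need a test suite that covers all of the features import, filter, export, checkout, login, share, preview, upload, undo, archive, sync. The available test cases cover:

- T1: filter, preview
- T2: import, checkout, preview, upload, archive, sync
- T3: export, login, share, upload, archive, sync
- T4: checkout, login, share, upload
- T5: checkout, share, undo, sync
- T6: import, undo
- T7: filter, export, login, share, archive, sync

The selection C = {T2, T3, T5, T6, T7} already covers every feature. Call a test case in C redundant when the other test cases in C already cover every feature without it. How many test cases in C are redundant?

3

Drop T2: preview uncovered — not redundant.
Drop T3: the rest still cover every feature — redundant.
Drop T5: the rest still cover every feature — redundant.
Drop T6: the rest still cover every feature — redundant.
Drop T7: filter uncovered — not redundant.
3 redundant: T3, T5, T6.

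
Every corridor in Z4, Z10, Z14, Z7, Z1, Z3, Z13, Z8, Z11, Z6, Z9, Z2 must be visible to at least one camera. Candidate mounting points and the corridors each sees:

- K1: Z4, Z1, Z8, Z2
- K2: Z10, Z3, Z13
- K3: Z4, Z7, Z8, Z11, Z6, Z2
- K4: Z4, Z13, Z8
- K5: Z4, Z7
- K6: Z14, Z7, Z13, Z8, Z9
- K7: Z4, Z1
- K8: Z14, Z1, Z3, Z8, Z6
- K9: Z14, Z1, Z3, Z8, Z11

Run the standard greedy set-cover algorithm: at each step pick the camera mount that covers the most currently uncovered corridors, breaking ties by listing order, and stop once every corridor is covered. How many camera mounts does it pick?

Pick 1: K3 covers 6 new corridors (Z4, Z7, Z8, Z11, Z6, Z2).
Pick 2: K2 covers 3 new corridors (Z10, Z3, Z13).
Pick 3: K6 covers 2 new corridors (Z14, Z9).
Pick 4: K1 covers 1 new corridors (Z1).
Greedy uses 4 camera mounts.

4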